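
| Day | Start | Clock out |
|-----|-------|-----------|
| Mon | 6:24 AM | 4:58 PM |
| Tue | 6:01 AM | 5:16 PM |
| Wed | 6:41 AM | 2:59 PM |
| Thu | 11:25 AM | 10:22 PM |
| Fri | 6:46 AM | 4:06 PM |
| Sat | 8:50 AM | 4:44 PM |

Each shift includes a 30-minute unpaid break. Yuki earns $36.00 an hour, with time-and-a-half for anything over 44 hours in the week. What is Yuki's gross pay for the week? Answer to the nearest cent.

$2194.20

Mon: 6:24 AM–4:58 PM = 10 h 34 min; less 30 min break → 10 h 4 min
Tue: 6:01 AM–5:16 PM = 11 h 15 min; less 30 min break → 10 h 45 min
Wed: 6:41 AM–2:59 PM = 8 h 18 min; less 30 min break → 7 h 48 min
Thu: 11:25 AM–10:22 PM = 10 h 57 min; less 30 min break → 10 h 27 min
Fri: 6:46 AM–4:06 PM = 9 h 20 min; less 30 min break → 8 h 50 min
Sat: 8:50 AM–4:44 PM = 7 h 54 min; less 30 min break → 7 h 24 min
Total worked: 55 h 18 min = 3318 min.
Regular 44 h 0 min = 2640 min at $36.00/h; overtime 11 h 18 min = 678 min at $54.00/h.
Pay = (2640 × $36.00 + 678 × $54.00) ÷ 60 = $2194.20.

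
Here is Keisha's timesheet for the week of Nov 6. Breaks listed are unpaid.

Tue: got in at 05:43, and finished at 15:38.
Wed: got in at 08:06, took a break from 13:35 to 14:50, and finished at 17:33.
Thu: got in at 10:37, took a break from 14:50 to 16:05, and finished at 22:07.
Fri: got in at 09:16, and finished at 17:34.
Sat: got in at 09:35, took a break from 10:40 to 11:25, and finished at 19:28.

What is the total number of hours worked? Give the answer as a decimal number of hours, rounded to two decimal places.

Tue: 05:43–15:38 = 9 h 55 min
Wed: 08:06–17:33 = 9 h 27 min; less 75 min break → 8 h 12 min
Thu: 10:37–22:07 = 11 h 30 min; less 75 min break → 10 h 15 min
Fri: 09:16–17:34 = 8 h 18 min
Sat: 09:35–19:28 = 9 h 53 min; less 45 min break → 9 h 8 min
Total: 9 h 55 min + 8 h 12 min + 10 h 15 min + 8 h 18 min + 9 h 8 min = 45 h 48 min.

45.80 hours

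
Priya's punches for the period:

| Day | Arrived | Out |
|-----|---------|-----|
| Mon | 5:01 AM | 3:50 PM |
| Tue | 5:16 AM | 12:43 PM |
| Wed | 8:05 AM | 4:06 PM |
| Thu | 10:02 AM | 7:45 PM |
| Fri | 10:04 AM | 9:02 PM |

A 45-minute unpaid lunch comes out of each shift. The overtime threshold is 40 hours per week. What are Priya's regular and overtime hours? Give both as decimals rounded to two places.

Regular 40.00 hours, overtime 3.22 hours

Mon: 5:01 AM–3:50 PM = 10 h 49 min; less 45 min break → 10 h 4 min
Tue: 5:16 AM–12:43 PM = 7 h 27 min; less 45 min break → 6 h 42 min
Wed: 8:05 AM–4:06 PM = 8 h 1 min; less 45 min break → 7 h 16 min
Thu: 10:02 AM–7:45 PM = 9 h 43 min; less 45 min break → 8 h 58 min
Fri: 10:04 AM–9:02 PM = 10 h 58 min; less 45 min break → 10 h 13 min
Total worked: 43 h 13 min = 43.22 h.
Threshold 40 h → overtime 3 h 13 min, regular 40 h 0 min.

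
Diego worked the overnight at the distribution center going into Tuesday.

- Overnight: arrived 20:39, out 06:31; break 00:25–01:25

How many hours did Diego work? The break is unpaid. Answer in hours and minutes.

Overnight: 20:39 → midnight = 3 h 21 min; midnight → 06:31 = 6 h 31 min; span 9 h 52 min; less 60 min break → 8 h 52 min

8 h 52 min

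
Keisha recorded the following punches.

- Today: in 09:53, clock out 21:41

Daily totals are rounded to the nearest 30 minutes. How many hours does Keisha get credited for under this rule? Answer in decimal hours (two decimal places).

12.00 hours

Today: 09:53–21:41 = 11 h 48 min → rounds to 12 h 0 min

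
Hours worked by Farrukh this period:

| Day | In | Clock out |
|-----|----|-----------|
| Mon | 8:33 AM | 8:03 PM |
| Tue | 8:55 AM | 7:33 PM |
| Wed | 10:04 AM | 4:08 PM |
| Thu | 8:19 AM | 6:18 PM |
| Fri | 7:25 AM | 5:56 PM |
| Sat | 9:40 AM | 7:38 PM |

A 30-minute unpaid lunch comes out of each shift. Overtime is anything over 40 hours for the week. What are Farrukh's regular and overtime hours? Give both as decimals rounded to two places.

Regular 40.00 hours, overtime 15.67 hours

Mon: 8:33 AM–8:03 PM = 11 h 30 min; less 30 min break → 11 h 0 min
Tue: 8:55 AM–7:33 PM = 10 h 38 min; less 30 min break → 10 h 8 min
Wed: 10:04 AM–4:08 PM = 6 h 4 min; less 30 min break → 5 h 34 min
Thu: 8:19 AM–6:18 PM = 9 h 59 min; less 30 min break → 9 h 29 min
Fri: 7:25 AM–5:56 PM = 10 h 31 min; less 30 min break → 10 h 1 min
Sat: 9:40 AM–7:38 PM = 9 h 58 min; less 30 min break → 9 h 28 min
Total worked: 55 h 40 min = 55.67 h.
Threshold 40 h → overtime 15 h 40 min, regular 40 h 0 min.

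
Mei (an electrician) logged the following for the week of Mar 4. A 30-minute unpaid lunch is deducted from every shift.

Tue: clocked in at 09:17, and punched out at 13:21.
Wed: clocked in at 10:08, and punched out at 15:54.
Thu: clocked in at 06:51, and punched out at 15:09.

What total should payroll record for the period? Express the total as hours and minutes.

Tue: 09:17–13:21 = 4 h 4 min; less 30 min break → 3 h 34 min
Wed: 10:08–15:54 = 5 h 46 min; less 30 min break → 5 h 16 min
Thu: 06:51–15:09 = 8 h 18 min; less 30 min break → 7 h 48 min
Total: 3 h 34 min + 5 h 16 min + 7 h 48 min = 16 h 38 min.

16 h 38 min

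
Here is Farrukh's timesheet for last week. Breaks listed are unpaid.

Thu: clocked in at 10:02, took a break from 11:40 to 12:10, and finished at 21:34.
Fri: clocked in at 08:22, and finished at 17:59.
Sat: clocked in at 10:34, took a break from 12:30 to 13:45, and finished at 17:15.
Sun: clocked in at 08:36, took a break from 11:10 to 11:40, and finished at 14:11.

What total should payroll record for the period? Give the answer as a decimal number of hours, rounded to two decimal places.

31.17 hours

Thu: 10:02–21:34 = 11 h 32 min; less 30 min break → 11 h 2 min
Fri: 08:22–17:59 = 9 h 37 min
Sat: 10:34–17:15 = 6 h 41 min; less 75 min break → 5 h 26 min
Sun: 08:36–14:11 = 5 h 35 min; less 30 min break → 5 h 5 min
Total: 11 h 2 min + 9 h 37 min + 5 h 26 min + 5 h 5 min = 31 h 10 min.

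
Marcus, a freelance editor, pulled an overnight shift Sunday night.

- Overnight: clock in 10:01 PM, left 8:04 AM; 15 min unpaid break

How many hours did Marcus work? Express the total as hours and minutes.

Overnight: 10:01 PM → midnight = 1 h 59 min; midnight → 8:04 AM = 8 h 4 min; span 10 h 3 min; less 15 min break → 9 h 48 min

9 h 48 min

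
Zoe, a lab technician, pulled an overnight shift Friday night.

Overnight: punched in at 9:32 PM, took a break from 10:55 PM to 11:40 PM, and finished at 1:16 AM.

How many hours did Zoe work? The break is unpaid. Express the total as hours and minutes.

Overnight: 9:32 PM → midnight = 2 h 28 min; midnight → 1:16 AM = 1 h 16 min; span 3 h 44 min; less 45 min break → 2 h 59 min

2 h 59 min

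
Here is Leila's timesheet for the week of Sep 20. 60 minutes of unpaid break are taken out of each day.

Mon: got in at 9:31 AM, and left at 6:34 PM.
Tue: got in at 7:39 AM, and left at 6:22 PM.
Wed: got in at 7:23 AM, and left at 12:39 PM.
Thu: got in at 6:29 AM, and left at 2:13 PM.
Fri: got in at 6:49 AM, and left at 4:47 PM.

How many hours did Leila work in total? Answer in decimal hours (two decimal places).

37.73 hours

Mon: 9:31 AM–6:34 PM = 9 h 3 min; less 60 min break → 8 h 3 min
Tue: 7:39 AM–6:22 PM = 10 h 43 min; less 60 min break → 9 h 43 min
Wed: 7:23 AM–12:39 PM = 5 h 16 min; less 60 min break → 4 h 16 min
Thu: 6:29 AM–2:13 PM = 7 h 44 min; less 60 min break → 6 h 44 min
Fri: 6:49 AM–4:47 PM = 9 h 58 min; less 60 min break → 8 h 58 min
Total: 8 h 3 min + 9 h 43 min + 4 h 16 min + 6 h 44 min + 8 h 58 min = 37 h 44 min.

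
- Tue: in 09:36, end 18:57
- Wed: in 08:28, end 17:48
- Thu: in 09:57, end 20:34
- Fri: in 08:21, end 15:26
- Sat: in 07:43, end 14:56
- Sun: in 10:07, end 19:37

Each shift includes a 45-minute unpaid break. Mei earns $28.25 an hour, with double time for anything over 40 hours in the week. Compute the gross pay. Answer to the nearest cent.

Tue: 09:36–18:57 = 9 h 21 min; less 45 min break → 8 h 36 min
Wed: 08:28–17:48 = 9 h 20 min; less 45 min break → 8 h 35 min
Thu: 09:57–20:34 = 10 h 37 min; less 45 min break → 9 h 52 min
Fri: 08:21–15:26 = 7 h 5 min; less 45 min break → 6 h 20 min
Sat: 07:43–14:56 = 7 h 13 min; less 45 min break → 6 h 28 min
Sun: 10:07–19:37 = 9 h 30 min; less 45 min break → 8 h 45 min
Total worked: 48 h 36 min = 2916 min.
Regular 40 h 0 min = 2400 min at $28.25/h; overtime 8 h 36 min = 516 min at $56.50/h.
Pay = (2400 × $28.25 + 516 × $56.50) ÷ 60 = $1615.90.

$1615.90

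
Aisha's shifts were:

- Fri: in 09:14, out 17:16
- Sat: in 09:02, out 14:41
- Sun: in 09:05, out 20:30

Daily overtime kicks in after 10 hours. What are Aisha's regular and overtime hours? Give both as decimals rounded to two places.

Fri: 09:14–17:16 = 8 h 2 min
Sat: 09:02–14:41 = 5 h 39 min
Sun: 09:05–20:30 = 11 h 25 min
Fri reg 8 h 2 min / OT 0 h 0 min; Sat reg 5 h 39 min / OT 0 h 0 min; Sun reg 10 h 0 min / OT 1 h 25 min.
Totals: regular 23 h 41 min, overtime 1 h 25 min.

Regular 23.68 hours, overtime 1.42 hours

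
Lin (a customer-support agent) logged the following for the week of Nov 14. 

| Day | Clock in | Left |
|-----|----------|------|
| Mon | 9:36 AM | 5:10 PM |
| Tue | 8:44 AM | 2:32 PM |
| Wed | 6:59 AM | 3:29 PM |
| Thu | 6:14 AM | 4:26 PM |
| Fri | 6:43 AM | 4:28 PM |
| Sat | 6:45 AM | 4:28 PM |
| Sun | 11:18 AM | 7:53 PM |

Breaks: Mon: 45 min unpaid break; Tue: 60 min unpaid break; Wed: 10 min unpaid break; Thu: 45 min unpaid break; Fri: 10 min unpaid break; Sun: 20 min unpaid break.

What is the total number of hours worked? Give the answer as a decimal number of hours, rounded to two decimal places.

56.95 hours

Mon: 9:36 AM–5:10 PM = 7 h 34 min; less 45 min break → 6 h 49 min
Tue: 8:44 AM–2:32 PM = 5 h 48 min; less 60 min break → 4 h 48 min
Wed: 6:59 AM–3:29 PM = 8 h 30 min; less 10 min break → 8 h 20 min
Thu: 6:14 AM–4:26 PM = 10 h 12 min; less 45 min break → 9 h 27 min
Fri: 6:43 AM–4:28 PM = 9 h 45 min; less 10 min break → 9 h 35 min
Sat: 6:45 AM–4:28 PM = 9 h 43 min
Sun: 11:18 AM–7:53 PM = 8 h 35 min; less 20 min break → 8 h 15 min
Total: 6 h 49 min + 4 h 48 min + 8 h 20 min + 9 h 27 min + 9 h 35 min + 9 h 43 min + 8 h 15 min = 56 h 57 min.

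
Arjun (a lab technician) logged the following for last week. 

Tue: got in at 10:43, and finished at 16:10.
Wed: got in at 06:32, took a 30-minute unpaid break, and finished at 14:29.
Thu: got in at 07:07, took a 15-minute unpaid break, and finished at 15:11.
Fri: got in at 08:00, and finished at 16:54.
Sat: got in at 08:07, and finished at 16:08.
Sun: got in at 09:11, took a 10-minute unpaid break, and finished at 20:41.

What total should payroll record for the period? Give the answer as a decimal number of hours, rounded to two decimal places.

Tue: 10:43–16:10 = 5 h 27 min
Wed: 06:32–14:29 = 7 h 57 min; less 30 min break → 7 h 27 min
Thu: 07:07–15:11 = 8 h 4 min; less 15 min break → 7 h 49 min
Fri: 08:00–16:54 = 8 h 54 min
Sat: 08:07–16:08 = 8 h 1 min
Sun: 09:11–20:41 = 11 h 30 min; less 10 min break → 11 h 20 min
Total: 5 h 27 min + 7 h 27 min + 7 h 49 min + 8 h 54 min + 8 h 1 min + 11 h 20 min = 48 h 58 min.

48.97 hours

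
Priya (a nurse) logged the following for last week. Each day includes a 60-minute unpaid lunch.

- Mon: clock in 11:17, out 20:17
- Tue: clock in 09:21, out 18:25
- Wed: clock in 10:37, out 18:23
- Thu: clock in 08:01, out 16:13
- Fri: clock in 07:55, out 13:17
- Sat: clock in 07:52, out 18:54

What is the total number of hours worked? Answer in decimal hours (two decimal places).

Mon: 11:17–20:17 = 9 h 0 min; less 60 min break → 8 h 0 min
Tue: 09:21–18:25 = 9 h 4 min; less 60 min break → 8 h 4 min
Wed: 10:37–18:23 = 7 h 46 min; less 60 min break → 6 h 46 min
Thu: 08:01–16:13 = 8 h 12 min; less 60 min break → 7 h 12 min
Fri: 07:55–13:17 = 5 h 22 min; less 60 min break → 4 h 22 min
Sat: 07:52–18:54 = 11 h 2 min; less 60 min break → 10 h 2 min
Total: 8 h 0 min + 8 h 4 min + 6 h 46 min + 7 h 12 min + 4 h 22 min + 10 h 2 min = 44 h 26 min.

44.43 hours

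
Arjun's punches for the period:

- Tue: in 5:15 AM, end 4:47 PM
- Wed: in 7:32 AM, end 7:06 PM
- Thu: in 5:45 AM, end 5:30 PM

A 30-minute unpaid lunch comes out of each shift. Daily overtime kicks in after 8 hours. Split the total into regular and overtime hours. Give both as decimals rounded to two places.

Tue: 5:15 AM–4:47 PM = 11 h 32 min; less 30 min break → 11 h 2 min
Wed: 7:32 AM–7:06 PM = 11 h 34 min; less 30 min break → 11 h 4 min
Thu: 5:45 AM–5:30 PM = 11 h 45 min; less 30 min break → 11 h 15 min
Tue reg 8 h 0 min / OT 3 h 2 min; Wed reg 8 h 0 min / OT 3 h 4 min; Thu reg 8 h 0 min / OT 3 h 15 min.
Totals: regular 24 h 0 min, overtime 9 h 21 min.

Regular 24.00 hours, overtime 9.35 hours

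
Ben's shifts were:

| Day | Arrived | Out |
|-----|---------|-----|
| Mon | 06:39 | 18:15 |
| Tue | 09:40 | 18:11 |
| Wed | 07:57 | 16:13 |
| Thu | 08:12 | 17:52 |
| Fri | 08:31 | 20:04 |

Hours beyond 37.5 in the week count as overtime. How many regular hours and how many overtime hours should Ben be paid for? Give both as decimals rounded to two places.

Mon: 06:39–18:15 = 11 h 36 min
Tue: 09:40–18:11 = 8 h 31 min
Wed: 07:57–16:13 = 8 h 16 min
Thu: 08:12–17:52 = 9 h 40 min
Fri: 08:31–20:04 = 11 h 33 min
Total worked: 49 h 36 min = 49.60 h.
Threshold 37.5 h → overtime 12 h 6 min, regular 37 h 30 min.

Regular 37.50 hours, overtime 12.10 hours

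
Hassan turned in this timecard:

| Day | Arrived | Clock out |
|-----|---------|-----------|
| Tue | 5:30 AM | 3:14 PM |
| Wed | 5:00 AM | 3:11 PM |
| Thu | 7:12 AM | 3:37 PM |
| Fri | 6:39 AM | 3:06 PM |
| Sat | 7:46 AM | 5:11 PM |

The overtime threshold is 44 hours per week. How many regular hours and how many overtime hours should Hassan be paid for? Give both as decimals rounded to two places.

Regular 44.00 hours, overtime 2.20 hours

Tue: 5:30 AM–3:14 PM = 9 h 44 min
Wed: 5:00 AM–3:11 PM = 10 h 11 min
Thu: 7:12 AM–3:37 PM = 8 h 25 min
Fri: 6:39 AM–3:06 PM = 8 h 27 min
Sat: 7:46 AM–5:11 PM = 9 h 25 min
Total worked: 46 h 12 min = 46.20 h.
Threshold 44 h → overtime 2 h 12 min, regular 44 h 0 min.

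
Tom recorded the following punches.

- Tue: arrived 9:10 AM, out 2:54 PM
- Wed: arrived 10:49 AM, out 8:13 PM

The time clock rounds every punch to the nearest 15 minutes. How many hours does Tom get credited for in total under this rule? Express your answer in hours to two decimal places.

Tue: in 9:10 AM→9:15 AM, out 2:54 PM→3:00 PM; 5 h 45 min
Wed: in 10:49 AM→10:45 AM, out 8:13 PM→8:15 PM; 9 h 30 min
Total credited: 15 h 15 min.

15.25 hours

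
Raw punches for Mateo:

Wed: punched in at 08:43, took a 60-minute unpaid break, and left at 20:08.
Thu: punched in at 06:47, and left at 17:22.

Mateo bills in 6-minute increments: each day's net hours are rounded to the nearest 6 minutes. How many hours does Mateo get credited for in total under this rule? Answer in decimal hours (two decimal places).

21.00 hours

Wed: 08:43–20:08 = 11 h 25 min − 60 min = 10 h 25 min → rounds to 10 h 24 min
Thu: 06:47–17:22 = 10 h 35 min → rounds to 10 h 36 min
Total credited: 21 h 0 min.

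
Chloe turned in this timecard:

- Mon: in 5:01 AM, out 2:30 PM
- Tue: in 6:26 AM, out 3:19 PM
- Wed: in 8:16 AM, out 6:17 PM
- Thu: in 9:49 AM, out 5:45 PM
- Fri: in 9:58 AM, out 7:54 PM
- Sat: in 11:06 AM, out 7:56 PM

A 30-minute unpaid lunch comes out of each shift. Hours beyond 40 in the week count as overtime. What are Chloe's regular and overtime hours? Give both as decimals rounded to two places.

Regular 40.00 hours, overtime 12.08 hours

Mon: 5:01 AM–2:30 PM = 9 h 29 min; less 30 min break → 8 h 59 min
Tue: 6:26 AM–3:19 PM = 8 h 53 min; less 30 min break → 8 h 23 min
Wed: 8:16 AM–6:17 PM = 10 h 1 min; less 30 min break → 9 h 31 min
Thu: 9:49 AM–5:45 PM = 7 h 56 min; less 30 min break → 7 h 26 min
Fri: 9:58 AM–7:54 PM = 9 h 56 min; less 30 min break → 9 h 26 min
Sat: 11:06 AM–7:56 PM = 8 h 50 min; less 30 min break → 8 h 20 min
Total worked: 52 h 5 min = 52.08 h.
Threshold 40 h → overtime 12 h 5 min, regular 40 h 0 min.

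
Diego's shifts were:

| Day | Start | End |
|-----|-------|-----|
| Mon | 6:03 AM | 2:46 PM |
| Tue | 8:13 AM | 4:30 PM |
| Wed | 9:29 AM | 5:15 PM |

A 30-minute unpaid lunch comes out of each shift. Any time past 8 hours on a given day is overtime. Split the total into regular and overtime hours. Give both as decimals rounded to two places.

Mon: 6:03 AM–2:46 PM = 8 h 43 min; less 30 min break → 8 h 13 min
Tue: 8:13 AM–4:30 PM = 8 h 17 min; less 30 min break → 7 h 47 min
Wed: 9:29 AM–5:15 PM = 7 h 46 min; less 30 min break → 7 h 16 min
Mon reg 8 h 0 min / OT 0 h 13 min; Tue reg 7 h 47 min / OT 0 h 0 min; Wed reg 7 h 16 min / OT 0 h 0 min.
Totals: regular 23 h 3 min, overtime 0 h 13 min.

Regular 23.05 hours, overtime 0.22 hours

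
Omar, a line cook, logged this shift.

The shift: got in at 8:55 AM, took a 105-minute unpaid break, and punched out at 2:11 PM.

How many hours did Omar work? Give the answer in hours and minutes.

3 h 31 min

The shift: 8:55 AM–2:11 PM = 5 h 16 min; less 105 min break → 3 h 31 min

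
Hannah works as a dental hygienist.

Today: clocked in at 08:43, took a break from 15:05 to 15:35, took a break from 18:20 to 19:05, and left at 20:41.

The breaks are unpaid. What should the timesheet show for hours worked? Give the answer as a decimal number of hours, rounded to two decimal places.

Today: 08:43–20:41 = 11 h 58 min; less 75 min break → 10 h 43 min

10.72 hours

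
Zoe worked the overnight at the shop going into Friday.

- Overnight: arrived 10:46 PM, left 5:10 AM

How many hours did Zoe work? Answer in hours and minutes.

Overnight: 10:46 PM → midnight = 1 h 14 min; midnight → 5:10 AM = 5 h 10 min; span 6 h 24 min

6 h 24 min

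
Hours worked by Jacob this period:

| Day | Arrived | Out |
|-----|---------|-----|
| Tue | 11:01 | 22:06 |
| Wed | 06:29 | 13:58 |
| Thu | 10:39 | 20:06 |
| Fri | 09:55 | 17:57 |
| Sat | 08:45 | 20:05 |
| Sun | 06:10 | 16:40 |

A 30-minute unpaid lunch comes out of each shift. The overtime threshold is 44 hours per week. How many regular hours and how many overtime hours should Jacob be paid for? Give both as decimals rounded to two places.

Tue: 11:01–22:06 = 11 h 5 min; less 30 min break → 10 h 35 min
Wed: 06:29–13:58 = 7 h 29 min; less 30 min break → 6 h 59 min
Thu: 10:39–20:06 = 9 h 27 min; less 30 min break → 8 h 57 min
Fri: 09:55–17:57 = 8 h 2 min; less 30 min break → 7 h 32 min
Sat: 08:45–20:05 = 11 h 20 min; less 30 min break → 10 h 50 min
Sun: 06:10–16:40 = 10 h 30 min; less 30 min break → 10 h 0 min
Total worked: 54 h 53 min = 54.88 h.
Threshold 44 h → overtime 10 h 53 min, regular 44 h 0 min.

Regular 44.00 hours, overtime 10.88 hours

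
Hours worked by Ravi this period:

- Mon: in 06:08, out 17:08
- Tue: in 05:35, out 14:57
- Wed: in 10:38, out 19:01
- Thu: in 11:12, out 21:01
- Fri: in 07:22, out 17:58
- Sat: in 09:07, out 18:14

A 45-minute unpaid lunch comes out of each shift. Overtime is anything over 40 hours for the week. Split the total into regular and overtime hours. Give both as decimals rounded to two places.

Regular 40.00 hours, overtime 13.78 hours

Mon: 06:08–17:08 = 11 h 0 min; less 45 min break → 10 h 15 min
Tue: 05:35–14:57 = 9 h 22 min; less 45 min break → 8 h 37 min
Wed: 10:38–19:01 = 8 h 23 min; less 45 min break → 7 h 38 min
Thu: 11:12–21:01 = 9 h 49 min; less 45 min break → 9 h 4 min
Fri: 07:22–17:58 = 10 h 36 min; less 45 min break → 9 h 51 min
Sat: 09:07–18:14 = 9 h 7 min; less 45 min break → 8 h 22 min
Total worked: 53 h 47 min = 53.78 h.
Threshold 40 h → overtime 13 h 47 min, regular 40 h 0 min.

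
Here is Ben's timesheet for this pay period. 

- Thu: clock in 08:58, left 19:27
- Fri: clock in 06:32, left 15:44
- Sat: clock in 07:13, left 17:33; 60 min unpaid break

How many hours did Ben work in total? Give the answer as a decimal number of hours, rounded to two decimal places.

29.02 hours

Thu: 08:58–19:27 = 10 h 29 min
Fri: 06:32–15:44 = 9 h 12 min
Sat: 07:13–17:33 = 10 h 20 min; less 60 min break → 9 h 20 min
Total: 10 h 29 min + 9 h 12 min + 9 h 20 min = 29 h 1 min.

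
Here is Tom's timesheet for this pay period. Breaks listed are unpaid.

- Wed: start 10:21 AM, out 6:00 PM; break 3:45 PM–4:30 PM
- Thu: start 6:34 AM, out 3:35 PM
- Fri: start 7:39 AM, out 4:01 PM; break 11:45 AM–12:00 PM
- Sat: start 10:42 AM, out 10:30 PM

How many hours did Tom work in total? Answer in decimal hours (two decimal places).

Wed: 10:21 AM–6:00 PM = 7 h 39 min; less 45 min break → 6 h 54 min
Thu: 6:34 AM–3:35 PM = 9 h 1 min
Fri: 7:39 AM–4:01 PM = 8 h 22 min; less 15 min break → 8 h 7 min
Sat: 10:42 AM–10:30 PM = 11 h 48 min
Total: 6 h 54 min + 9 h 1 min + 8 h 7 min + 11 h 48 min = 35 h 50 min.

35.83 hours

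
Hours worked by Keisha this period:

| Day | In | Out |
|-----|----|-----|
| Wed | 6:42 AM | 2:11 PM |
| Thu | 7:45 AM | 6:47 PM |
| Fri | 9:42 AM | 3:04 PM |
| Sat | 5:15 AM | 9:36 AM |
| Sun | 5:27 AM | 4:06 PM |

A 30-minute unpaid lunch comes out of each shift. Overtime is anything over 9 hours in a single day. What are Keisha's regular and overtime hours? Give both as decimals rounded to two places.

Regular 33.70 hours, overtime 2.68 hours

Wed: 6:42 AM–2:11 PM = 7 h 29 min; less 30 min break → 6 h 59 min
Thu: 7:45 AM–6:47 PM = 11 h 2 min; less 30 min break → 10 h 32 min
Fri: 9:42 AM–3:04 PM = 5 h 22 min; less 30 min break → 4 h 52 min
Sat: 5:15 AM–9:36 AM = 4 h 21 min; less 30 min break → 3 h 51 min
Sun: 5:27 AM–4:06 PM = 10 h 39 min; less 30 min break → 10 h 9 min
Wed reg 6 h 59 min / OT 0 h 0 min; Thu reg 9 h 0 min / OT 1 h 32 min; Fri reg 4 h 52 min / OT 0 h 0 min; Sat reg 3 h 51 min / OT 0 h 0 min; Sun reg 9 h 0 min / OT 1 h 9 min.
Totals: regular 33 h 42 min, overtime 2 h 41 min.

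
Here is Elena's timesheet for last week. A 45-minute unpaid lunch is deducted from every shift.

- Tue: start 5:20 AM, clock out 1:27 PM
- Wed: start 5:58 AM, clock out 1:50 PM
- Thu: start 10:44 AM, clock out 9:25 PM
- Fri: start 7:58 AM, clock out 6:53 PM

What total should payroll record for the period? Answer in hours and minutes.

Tue: 5:20 AM–1:27 PM = 8 h 7 min; less 45 min break → 7 h 22 min
Wed: 5:58 AM–1:50 PM = 7 h 52 min; less 45 min break → 7 h 7 min
Thu: 10:44 AM–9:25 PM = 10 h 41 min; less 45 min break → 9 h 56 min
Fri: 7:58 AM–6:53 PM = 10 h 55 min; less 45 min break → 10 h 10 min
Total: 7 h 22 min + 7 h 7 min + 9 h 56 min + 10 h 10 min = 34 h 35 min.

34 h 35 min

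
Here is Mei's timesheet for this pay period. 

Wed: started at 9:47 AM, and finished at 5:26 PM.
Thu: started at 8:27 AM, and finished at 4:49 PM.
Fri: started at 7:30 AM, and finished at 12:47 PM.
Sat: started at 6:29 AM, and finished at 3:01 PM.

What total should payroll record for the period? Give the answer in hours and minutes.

29 h 50 min

Wed: 9:47 AM–5:26 PM = 7 h 39 min
Thu: 8:27 AM–4:49 PM = 8 h 22 min
Fri: 7:30 AM–12:47 PM = 5 h 17 min
Sat: 6:29 AM–3:01 PM = 8 h 32 min
Total: 7 h 39 min + 8 h 22 min + 5 h 17 min + 8 h 32 min = 29 h 50 min.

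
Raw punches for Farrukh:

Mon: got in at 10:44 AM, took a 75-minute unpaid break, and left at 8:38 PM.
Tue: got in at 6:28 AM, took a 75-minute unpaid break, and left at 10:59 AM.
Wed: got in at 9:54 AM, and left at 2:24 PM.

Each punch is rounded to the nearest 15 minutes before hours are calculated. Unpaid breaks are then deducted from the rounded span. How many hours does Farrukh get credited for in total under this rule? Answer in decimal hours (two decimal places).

16.50 hours

Mon: in 10:44 AM→10:45 AM, out 8:38 PM→8:45 PM; 10 h 0 min − 75 min = 8 h 45 min
Tue: in 6:28 AM→6:30 AM, out 10:59 AM→11:00 AM; 4 h 30 min − 75 min = 3 h 15 min
Wed: in 9:54 AM→10:00 AM, out 2:24 PM→2:30 PM; 4 h 30 min
Total credited: 16 h 30 min.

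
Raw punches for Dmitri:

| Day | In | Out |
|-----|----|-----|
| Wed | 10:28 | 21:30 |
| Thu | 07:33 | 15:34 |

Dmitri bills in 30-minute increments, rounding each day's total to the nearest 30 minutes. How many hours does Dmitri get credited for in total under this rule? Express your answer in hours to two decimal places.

19.00 hours

Wed: 10:28–21:30 = 11 h 2 min → rounds to 11 h 0 min
Thu: 07:33–15:34 = 8 h 1 min → rounds to 8 h 0 min
Total credited: 19 h 0 min.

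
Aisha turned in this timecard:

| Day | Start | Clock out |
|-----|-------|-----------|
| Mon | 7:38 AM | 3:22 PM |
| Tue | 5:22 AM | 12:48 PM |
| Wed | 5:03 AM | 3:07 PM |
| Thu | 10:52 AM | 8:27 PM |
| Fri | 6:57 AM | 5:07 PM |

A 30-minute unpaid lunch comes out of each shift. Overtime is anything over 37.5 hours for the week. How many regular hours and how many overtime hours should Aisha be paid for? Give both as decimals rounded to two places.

Mon: 7:38 AM–3:22 PM = 7 h 44 min; less 30 min break → 7 h 14 min
Tue: 5:22 AM–12:48 PM = 7 h 26 min; less 30 min break → 6 h 56 min
Wed: 5:03 AM–3:07 PM = 10 h 4 min; less 30 min break → 9 h 34 min
Thu: 10:52 AM–8:27 PM = 9 h 35 min; less 30 min break → 9 h 5 min
Fri: 6:57 AM–5:07 PM = 10 h 10 min; less 30 min break → 9 h 40 min
Total worked: 42 h 29 min = 42.48 h.
Threshold 37.5 h → overtime 4 h 59 min, regular 37 h 30 min.

Regular 37.50 hours, overtime 4.98 hours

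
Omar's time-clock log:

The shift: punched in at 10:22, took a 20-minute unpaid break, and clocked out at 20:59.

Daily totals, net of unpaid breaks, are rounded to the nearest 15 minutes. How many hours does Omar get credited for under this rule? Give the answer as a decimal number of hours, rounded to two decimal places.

The shift: 10:22–20:59 = 10 h 37 min − 20 min = 10 h 17 min → rounds to 10 h 15 min

10.25 hours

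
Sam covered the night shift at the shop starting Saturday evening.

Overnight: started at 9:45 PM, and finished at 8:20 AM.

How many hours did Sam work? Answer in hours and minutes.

10 h 35 min

Overnight: 9:45 PM → midnight = 2 h 15 min; midnight → 8:20 AM = 8 h 20 min; span 10 h 35 min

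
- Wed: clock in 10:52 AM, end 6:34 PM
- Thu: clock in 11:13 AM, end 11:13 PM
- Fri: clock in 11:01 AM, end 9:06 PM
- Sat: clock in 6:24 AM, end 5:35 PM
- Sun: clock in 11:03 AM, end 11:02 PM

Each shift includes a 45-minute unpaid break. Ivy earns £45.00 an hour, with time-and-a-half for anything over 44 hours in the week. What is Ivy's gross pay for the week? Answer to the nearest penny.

£2331.00

Wed: 10:52 AM–6:34 PM = 7 h 42 min; less 45 min break → 6 h 57 min
Thu: 11:13 AM–11:13 PM = 12 h 0 min; less 45 min break → 11 h 15 min
Fri: 11:01 AM–9:06 PM = 10 h 5 min; less 45 min break → 9 h 20 min
Sat: 6:24 AM–5:35 PM = 11 h 11 min; less 45 min break → 10 h 26 min
Sun: 11:03 AM–11:02 PM = 11 h 59 min; less 45 min break → 11 h 14 min
Total worked: 49 h 12 min = 2952 min.
Regular 44 h 0 min = 2640 min at £45.00/h; overtime 5 h 12 min = 312 min at £67.50/h.
Pay = (2640 × £45.00 + 312 × £67.50) ÷ 60 = £2331.00.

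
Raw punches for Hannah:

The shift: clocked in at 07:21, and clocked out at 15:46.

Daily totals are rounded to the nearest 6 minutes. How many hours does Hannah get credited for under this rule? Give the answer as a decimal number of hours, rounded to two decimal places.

8.40 hours

The shift: 07:21–15:46 = 8 h 25 min → rounds to 8 h 24 min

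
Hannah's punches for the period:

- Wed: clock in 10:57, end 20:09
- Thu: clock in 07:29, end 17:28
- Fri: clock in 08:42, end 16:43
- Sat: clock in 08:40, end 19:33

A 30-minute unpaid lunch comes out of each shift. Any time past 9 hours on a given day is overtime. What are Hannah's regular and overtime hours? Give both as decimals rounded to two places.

Wed: 10:57–20:09 = 9 h 12 min; less 30 min break → 8 h 42 min
Thu: 07:29–17:28 = 9 h 59 min; less 30 min break → 9 h 29 min
Fri: 08:42–16:43 = 8 h 1 min; less 30 min break → 7 h 31 min
Sat: 08:40–19:33 = 10 h 53 min; less 30 min break → 10 h 23 min
Wed reg 8 h 42 min / OT 0 h 0 min; Thu reg 9 h 0 min / OT 0 h 29 min; Fri reg 7 h 31 min / OT 0 h 0 min; Sat reg 9 h 0 min / OT 1 h 23 min.
Totals: regular 34 h 13 min, overtime 1 h 52 min.

Regular 34.22 hours, overtime 1.87 hours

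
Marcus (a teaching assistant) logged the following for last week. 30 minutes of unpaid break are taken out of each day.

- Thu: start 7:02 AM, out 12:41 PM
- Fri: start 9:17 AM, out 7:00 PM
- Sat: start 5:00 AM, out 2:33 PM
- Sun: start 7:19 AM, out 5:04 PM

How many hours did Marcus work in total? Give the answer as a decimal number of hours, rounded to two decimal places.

32.67 hours

Thu: 7:02 AM–12:41 PM = 5 h 39 min; less 30 min break → 5 h 9 min
Fri: 9:17 AM–7:00 PM = 9 h 43 min; less 30 min break → 9 h 13 min
Sat: 5:00 AM–2:33 PM = 9 h 33 min; less 30 min break → 9 h 3 min
Sun: 7:19 AM–5:04 PM = 9 h 45 min; less 30 min break → 9 h 15 min
Total: 5 h 9 min + 9 h 13 min + 9 h 3 min + 9 h 15 min = 32 h 40 min.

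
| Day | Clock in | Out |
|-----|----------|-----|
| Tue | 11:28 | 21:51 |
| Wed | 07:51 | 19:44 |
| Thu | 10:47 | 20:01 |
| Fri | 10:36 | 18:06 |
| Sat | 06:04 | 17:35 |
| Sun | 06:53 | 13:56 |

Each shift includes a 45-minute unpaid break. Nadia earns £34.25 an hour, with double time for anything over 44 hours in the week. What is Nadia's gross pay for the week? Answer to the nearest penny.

£2128.07

Tue: 11:28–21:51 = 10 h 23 min; less 45 min break → 9 h 38 min
Wed: 07:51–19:44 = 11 h 53 min; less 45 min break → 11 h 8 min
Thu: 10:47–20:01 = 9 h 14 min; less 45 min break → 8 h 29 min
Fri: 10:36–18:06 = 7 h 30 min; less 45 min break → 6 h 45 min
Sat: 06:04–17:35 = 11 h 31 min; less 45 min break → 10 h 46 min
Sun: 06:53–13:56 = 7 h 3 min; less 45 min break → 6 h 18 min
Total worked: 53 h 4 min = 3184 min.
Regular 44 h 0 min = 2640 min at £34.25/h; overtime 9 h 4 min = 544 min at £68.50/h.
Pay = (2640 × £34.25 + 544 × £68.50) ÷ 60 = £2128.07.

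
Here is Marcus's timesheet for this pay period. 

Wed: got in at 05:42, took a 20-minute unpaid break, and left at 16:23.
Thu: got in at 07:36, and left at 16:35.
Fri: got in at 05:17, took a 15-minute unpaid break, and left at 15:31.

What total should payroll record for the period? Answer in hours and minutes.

29 h 19 min

Wed: 05:42–16:23 = 10 h 41 min; less 20 min break → 10 h 21 min
Thu: 07:36–16:35 = 8 h 59 min
Fri: 05:17–15:31 = 10 h 14 min; less 15 min break → 9 h 59 min
Total: 10 h 21 min + 8 h 59 min + 9 h 59 min = 29 h 19 min.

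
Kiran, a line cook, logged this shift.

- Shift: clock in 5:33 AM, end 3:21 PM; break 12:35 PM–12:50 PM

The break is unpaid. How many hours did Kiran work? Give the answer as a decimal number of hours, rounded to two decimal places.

Shift: 5:33 AM–3:21 PM = 9 h 48 min; less 15 min break → 9 h 33 min

9.55 hours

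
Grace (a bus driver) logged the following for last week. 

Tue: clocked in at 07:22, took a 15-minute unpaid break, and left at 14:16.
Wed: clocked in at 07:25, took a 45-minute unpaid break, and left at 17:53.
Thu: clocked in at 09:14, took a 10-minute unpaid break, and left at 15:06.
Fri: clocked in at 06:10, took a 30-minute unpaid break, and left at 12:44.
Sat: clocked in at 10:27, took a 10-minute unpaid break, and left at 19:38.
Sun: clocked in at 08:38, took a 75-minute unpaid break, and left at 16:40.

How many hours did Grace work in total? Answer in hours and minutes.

Tue: 07:22–14:16 = 6 h 54 min; less 15 min break → 6 h 39 min
Wed: 07:25–17:53 = 10 h 28 min; less 45 min break → 9 h 43 min
Thu: 09:14–15:06 = 5 h 52 min; less 10 min break → 5 h 42 min
Fri: 06:10–12:44 = 6 h 34 min; less 30 min break → 6 h 4 min
Sat: 10:27–19:38 = 9 h 11 min; less 10 min break → 9 h 1 min
Sun: 08:38–16:40 = 8 h 2 min; less 75 min break → 6 h 47 min
Total: 6 h 39 min + 9 h 43 min + 5 h 42 min + 6 h 4 min + 9 h 1 min + 6 h 47 min = 43 h 56 min.

43 h 56 min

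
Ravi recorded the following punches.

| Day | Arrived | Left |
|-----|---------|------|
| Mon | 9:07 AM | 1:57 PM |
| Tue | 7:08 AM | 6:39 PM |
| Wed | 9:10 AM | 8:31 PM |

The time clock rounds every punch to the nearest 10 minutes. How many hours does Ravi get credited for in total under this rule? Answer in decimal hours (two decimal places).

27.67 hours

Mon: in 9:07 AM→9:10 AM, out 1:57 PM→2:00 PM; 4 h 50 min
Tue: in 7:08 AM→7:10 AM, out 6:39 PM→6:40 PM; 11 h 30 min
Wed: in 9:10 AM→9:10 AM, out 8:31 PM→8:30 PM; 11 h 20 min
Total credited: 27 h 40 min.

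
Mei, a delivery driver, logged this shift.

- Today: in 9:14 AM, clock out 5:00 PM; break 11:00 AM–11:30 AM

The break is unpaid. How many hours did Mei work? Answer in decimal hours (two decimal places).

7.27 hours

Today: 9:14 AM–5:00 PM = 7 h 46 min; less 30 min break → 7 h 16 min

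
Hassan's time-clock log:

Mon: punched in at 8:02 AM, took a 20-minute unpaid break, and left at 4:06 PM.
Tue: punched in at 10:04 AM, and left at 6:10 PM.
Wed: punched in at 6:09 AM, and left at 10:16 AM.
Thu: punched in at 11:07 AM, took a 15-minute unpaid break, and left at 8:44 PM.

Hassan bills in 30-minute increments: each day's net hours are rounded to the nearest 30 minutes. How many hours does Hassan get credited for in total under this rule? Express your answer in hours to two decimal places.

Mon: 8:02 AM–4:06 PM = 8 h 4 min − 20 min = 7 h 44 min → rounds to 7 h 30 min
Tue: 10:04 AM–6:10 PM = 8 h 6 min → rounds to 8 h 0 min
Wed: 6:09 AM–10:16 AM = 4 h 7 min → rounds to 4 h 0 min
Thu: 11:07 AM–8:44 PM = 9 h 37 min − 15 min = 9 h 22 min → rounds to 9 h 30 min
Total credited: 29 h 0 min.

29.00 hours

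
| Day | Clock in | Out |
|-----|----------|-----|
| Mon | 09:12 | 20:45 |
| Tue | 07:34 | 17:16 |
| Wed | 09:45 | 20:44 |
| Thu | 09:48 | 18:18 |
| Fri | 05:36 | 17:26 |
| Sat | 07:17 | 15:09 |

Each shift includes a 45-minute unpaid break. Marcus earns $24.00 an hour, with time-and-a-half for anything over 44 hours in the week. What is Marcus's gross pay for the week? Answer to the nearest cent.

$1485.60

Mon: 09:12–20:45 = 11 h 33 min; less 45 min break → 10 h 48 min
Tue: 07:34–17:16 = 9 h 42 min; less 45 min break → 8 h 57 min
Wed: 09:45–20:44 = 10 h 59 min; less 45 min break → 10 h 14 min
Thu: 09:48–18:18 = 8 h 30 min; less 45 min break → 7 h 45 min
Fri: 05:36–17:26 = 11 h 50 min; less 45 min break → 11 h 5 min
Sat: 07:17–15:09 = 7 h 52 min; less 45 min break → 7 h 7 min
Total worked: 55 h 56 min = 3356 min.
Regular 44 h 0 min = 2640 min at $24.00/h; overtime 11 h 56 min = 716 min at $36.00/h.
Pay = (2640 × $24.00 + 716 × $36.00) ÷ 60 = $1485.60.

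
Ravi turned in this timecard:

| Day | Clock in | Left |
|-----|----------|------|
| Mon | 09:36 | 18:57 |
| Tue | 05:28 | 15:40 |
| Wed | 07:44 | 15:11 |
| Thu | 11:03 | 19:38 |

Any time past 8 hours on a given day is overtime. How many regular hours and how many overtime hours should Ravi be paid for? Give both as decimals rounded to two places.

Regular 31.45 hours, overtime 4.13 hours

Mon: 09:36–18:57 = 9 h 21 min
Tue: 05:28–15:40 = 10 h 12 min
Wed: 07:44–15:11 = 7 h 27 min
Thu: 11:03–19:38 = 8 h 35 min
Mon reg 8 h 0 min / OT 1 h 21 min; Tue reg 8 h 0 min / OT 2 h 12 min; Wed reg 7 h 27 min / OT 0 h 0 min; Thu reg 8 h 0 min / OT 0 h 35 min.
Totals: regular 31 h 27 min, overtime 4 h 8 min.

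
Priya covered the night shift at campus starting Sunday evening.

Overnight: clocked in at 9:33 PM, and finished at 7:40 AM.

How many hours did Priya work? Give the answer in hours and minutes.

10 h 7 min

Overnight: 9:33 PM → midnight = 2 h 27 min; midnight → 7:40 AM = 7 h 40 min; span 10 h 7 min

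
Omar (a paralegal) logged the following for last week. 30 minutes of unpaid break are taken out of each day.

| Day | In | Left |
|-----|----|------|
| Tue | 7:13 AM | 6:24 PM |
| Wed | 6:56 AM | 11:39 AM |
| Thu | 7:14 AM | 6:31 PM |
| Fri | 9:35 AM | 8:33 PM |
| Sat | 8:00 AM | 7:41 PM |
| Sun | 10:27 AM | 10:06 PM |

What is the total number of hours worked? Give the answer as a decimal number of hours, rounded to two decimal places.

58.48 hours

Tue: 7:13 AM–6:24 PM = 11 h 11 min; less 30 min break → 10 h 41 min
Wed: 6:56 AM–11:39 AM = 4 h 43 min; less 30 min break → 4 h 13 min
Thu: 7:14 AM–6:31 PM = 11 h 17 min; less 30 min break → 10 h 47 min
Fri: 9:35 AM–8:33 PM = 10 h 58 min; less 30 min break → 10 h 28 min
Sat: 8:00 AM–7:41 PM = 11 h 41 min; less 30 min break → 11 h 11 min
Sun: 10:27 AM–10:06 PM = 11 h 39 min; less 30 min break → 11 h 9 min
Total: 10 h 41 min + 4 h 13 min + 10 h 47 min + 10 h 28 min + 11 h 11 min + 11 h 9 min = 58 h 29 min.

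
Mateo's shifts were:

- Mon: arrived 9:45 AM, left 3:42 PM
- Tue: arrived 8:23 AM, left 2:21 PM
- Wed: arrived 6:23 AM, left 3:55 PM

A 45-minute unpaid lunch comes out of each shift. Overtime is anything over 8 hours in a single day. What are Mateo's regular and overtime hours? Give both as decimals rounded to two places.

Mon: 9:45 AM–3:42 PM = 5 h 57 min; less 45 min break → 5 h 12 min
Tue: 8:23 AM–2:21 PM = 5 h 58 min; less 45 min break → 5 h 13 min
Wed: 6:23 AM–3:55 PM = 9 h 32 min; less 45 min break → 8 h 47 min
Mon reg 5 h 12 min / OT 0 h 0 min; Tue reg 5 h 13 min / OT 0 h 0 min; Wed reg 8 h 0 min / OT 0 h 47 min.
Totals: regular 18 h 25 min, overtime 0 h 47 min.

Regular 18.42 hours, overtime 0.78 hours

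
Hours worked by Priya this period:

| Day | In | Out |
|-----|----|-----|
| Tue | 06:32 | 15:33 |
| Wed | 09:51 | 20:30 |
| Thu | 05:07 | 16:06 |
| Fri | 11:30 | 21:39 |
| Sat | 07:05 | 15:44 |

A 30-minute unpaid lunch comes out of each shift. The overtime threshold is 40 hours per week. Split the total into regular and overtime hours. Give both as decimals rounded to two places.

Tue: 06:32–15:33 = 9 h 1 min; less 30 min break → 8 h 31 min
Wed: 09:51–20:30 = 10 h 39 min; less 30 min break → 10 h 9 min
Thu: 05:07–16:06 = 10 h 59 min; less 30 min break → 10 h 29 min
Fri: 11:30–21:39 = 10 h 9 min; less 30 min break → 9 h 39 min
Sat: 07:05–15:44 = 8 h 39 min; less 30 min break → 8 h 9 min
Total worked: 46 h 57 min = 46.95 h.
Threshold 40 h → overtime 6 h 57 min, regular 40 h 0 min.

Regular 40.00 hours, overtime 6.95 hours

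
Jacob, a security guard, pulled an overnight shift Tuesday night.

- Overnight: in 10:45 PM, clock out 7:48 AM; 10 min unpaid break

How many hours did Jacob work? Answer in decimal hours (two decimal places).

Overnight: 10:45 PM → midnight = 1 h 15 min; midnight → 7:48 AM = 7 h 48 min; span 9 h 3 min; less 10 min break → 8 h 53 min

8.88 hours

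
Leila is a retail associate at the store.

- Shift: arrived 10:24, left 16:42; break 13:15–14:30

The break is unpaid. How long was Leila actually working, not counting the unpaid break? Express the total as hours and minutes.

Shift: 10:24–16:42 = 6 h 18 min; less 75 min break → 5 h 3 min

5 h 3 min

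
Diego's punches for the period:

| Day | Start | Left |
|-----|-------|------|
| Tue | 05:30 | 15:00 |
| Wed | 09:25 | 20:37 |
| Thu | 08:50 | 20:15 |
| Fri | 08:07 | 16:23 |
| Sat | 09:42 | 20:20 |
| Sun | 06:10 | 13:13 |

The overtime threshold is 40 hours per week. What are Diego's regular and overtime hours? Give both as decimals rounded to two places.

Regular 40.00 hours, overtime 18.07 hours

Tue: 05:30–15:00 = 9 h 30 min
Wed: 09:25–20:37 = 11 h 12 min
Thu: 08:50–20:15 = 11 h 25 min
Fri: 08:07–16:23 = 8 h 16 min
Sat: 09:42–20:20 = 10 h 38 min
Sun: 06:10–13:13 = 7 h 3 min
Total worked: 58 h 4 min = 58.07 h.
Threshold 40 h → overtime 18 h 4 min, regular 40 h 0 min.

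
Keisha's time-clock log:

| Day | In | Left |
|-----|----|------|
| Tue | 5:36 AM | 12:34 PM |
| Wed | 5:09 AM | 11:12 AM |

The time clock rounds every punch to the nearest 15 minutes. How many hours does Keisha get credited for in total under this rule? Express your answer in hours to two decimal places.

Tue: in 5:36 AM→5:30 AM, out 12:34 PM→12:30 PM; 7 h 0 min
Wed: in 5:09 AM→5:15 AM, out 11:12 AM→11:15 AM; 6 h 0 min
Total credited: 13 h 0 min.

13.00 hours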